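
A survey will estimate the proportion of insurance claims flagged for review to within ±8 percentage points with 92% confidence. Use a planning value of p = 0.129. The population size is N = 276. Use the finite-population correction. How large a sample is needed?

46

For a proportion with margin E = 0.08 at 92% confidence, z = 1.751.
n = p̂(1−p̂)(z/E)² = 0.129 × 0.871 × (1.751/0.08)² = 53.83 — call this n₀.
Finite-population correction with N = 276: n = n₀ / (1 + (n₀−1)/N) = 53.83 / 1.191 = 45.20
Round up: n = 46.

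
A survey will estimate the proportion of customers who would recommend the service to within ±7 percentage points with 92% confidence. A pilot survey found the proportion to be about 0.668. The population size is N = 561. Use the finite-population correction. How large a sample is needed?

112

For a proportion with margin E = 0.07 at 92% confidence, z = 1.751.
n = p̂(1−p̂)(z/E)² = 0.668 × 0.332 × (1.751/0.07)² = 138.77 — call this n₀.
Finite-population correction with N = 561: n = n₀ / (1 + (n₀−1)/N) = 138.77 / 1.246 = 111.37
Round up: n = 112.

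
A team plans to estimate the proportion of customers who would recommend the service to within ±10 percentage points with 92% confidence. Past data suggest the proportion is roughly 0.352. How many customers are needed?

For a proportion with margin E = 0.1 at 92% confidence, z = 1.751.
n = p̂(1−p̂)(z/E)² = 0.352 × 0.648 × (1.751/0.1)² = 69.93
Round up: n = 70.

70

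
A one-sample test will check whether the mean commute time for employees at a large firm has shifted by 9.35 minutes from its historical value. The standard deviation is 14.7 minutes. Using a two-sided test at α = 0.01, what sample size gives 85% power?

For a one-sample z-test, n = ((z_{α/2} + z_β)·σ/δ)².
z_{α/2} = 2.576 (two-sided α = 0.01); z_β = 1.036 (power 85% → β = 0.15).
n = (3.612 × 14.7 / 9.35)² = 32.25
Round up: n = 33.

33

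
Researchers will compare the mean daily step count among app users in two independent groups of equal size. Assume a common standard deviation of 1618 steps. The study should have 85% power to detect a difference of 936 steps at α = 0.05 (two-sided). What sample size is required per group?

54 per group

For two equal groups, n per group = 2·((z_{α/2} + z_β)·σ/δ)².
z_{α/2} = 1.960; z_β = 1.036 (power 85%).
n = 2 × (2.996 × 1618 / 936)² = 2 × 26.82 = 53.64
Round up: n = 54 per group.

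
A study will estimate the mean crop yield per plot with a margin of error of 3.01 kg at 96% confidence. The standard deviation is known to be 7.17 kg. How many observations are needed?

n = 24

For a mean, the margin of error is E = z·σ/√n, so n = (zσ/E)².
At 96% confidence, z = 2.054.
n = (2.054 × 7.17 / 3.01)² = 23.94
Round up: n = 24.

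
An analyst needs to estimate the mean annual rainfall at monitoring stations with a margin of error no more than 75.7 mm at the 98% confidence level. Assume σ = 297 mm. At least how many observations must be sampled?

84

For a mean, the margin of error is E = z·σ/√n, so n = (zσ/E)².
At 98% confidence, z = 2.326.
n = (2.326 × 297 / 75.7)² = 83.28
Round up: n = 84.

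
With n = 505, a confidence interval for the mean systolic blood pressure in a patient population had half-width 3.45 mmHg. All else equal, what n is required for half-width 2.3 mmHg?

n = 1137

Margin of error scales as 1/√n, so n₂ = n₁·(E₁/E₂)².
n₂ = 505 × (3.45/2.3)² = 505 × 2.25 = 1136.25
Round up: n₂ = 1137.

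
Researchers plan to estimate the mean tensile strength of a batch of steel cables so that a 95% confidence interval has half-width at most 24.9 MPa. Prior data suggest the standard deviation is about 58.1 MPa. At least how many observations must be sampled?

For a mean, the margin of error is E = z·σ/√n, so n = (zσ/E)².
At 95% confidence, z = 1.960.
n = (1.960 × 58.1 / 24.9)² = 20.92
Round up: n = 21.

n = 21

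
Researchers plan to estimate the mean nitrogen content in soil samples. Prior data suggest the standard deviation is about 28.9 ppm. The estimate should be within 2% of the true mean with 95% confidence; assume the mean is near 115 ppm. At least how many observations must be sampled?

607

For a mean, the margin of error is E = z·σ/√n, so n = (zσ/E)².
At 95% confidence, z = 1.960.
E = 2% of 115 = 2.3 ppm.
n = (1.960 × 28.9 / 2.3)² = 606.53
Round up: n = 607.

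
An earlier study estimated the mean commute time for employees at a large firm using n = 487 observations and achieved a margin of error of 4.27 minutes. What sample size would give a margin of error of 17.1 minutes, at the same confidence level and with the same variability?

31

Margin of error scales as 1/√n, so n₂ = n₁·(E₁/E₂)².
n₂ = 487 × (4.27/17.1)² = 487 × 0.06235 = 30.36
Round up: n₂ = 31.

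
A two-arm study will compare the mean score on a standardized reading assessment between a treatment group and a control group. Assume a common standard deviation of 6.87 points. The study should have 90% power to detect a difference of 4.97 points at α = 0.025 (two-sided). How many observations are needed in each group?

48 per group

For two equal groups, n per group = 2·((z_{α/2} + z_β)·σ/δ)².
z_{α/2} = 2.241; z_β = 1.282 (power 90%).
n = 2 × (3.523 × 6.87 / 4.97)² = 2 × 23.72 = 47.44
Round up: n = 48 per group.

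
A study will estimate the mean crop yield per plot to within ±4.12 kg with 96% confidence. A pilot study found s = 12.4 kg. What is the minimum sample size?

39

For a mean, the margin of error is E = z·σ/√n, so n = (zσ/E)².
At 96% confidence, z = 2.054.
n = (2.054 × 12.4 / 4.12)² = 38.22
Round up: n = 39.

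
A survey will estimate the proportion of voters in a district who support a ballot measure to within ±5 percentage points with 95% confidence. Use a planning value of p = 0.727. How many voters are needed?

305

For a proportion with margin E = 0.05 at 95% confidence, z = 1.960.
n = p̂(1−p̂)(z/E)² = 0.727 × 0.273 × (1.960/0.05)² = 304.98
Round up: n = 305.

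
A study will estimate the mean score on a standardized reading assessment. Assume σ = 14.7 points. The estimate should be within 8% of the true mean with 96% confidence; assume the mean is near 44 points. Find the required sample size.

74

For a mean, the margin of error is E = z·σ/√n, so n = (zσ/E)².
At 96% confidence, z = 2.054.
E = 8% of 44 = 3.52 points.
n = (2.054 × 14.7 / 3.52)² = 73.58
Round up: n = 74.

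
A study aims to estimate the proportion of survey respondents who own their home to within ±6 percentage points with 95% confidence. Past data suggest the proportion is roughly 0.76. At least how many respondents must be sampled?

For a proportion with margin E = 0.06 at 95% confidence, z = 1.960.
n = p̂(1−p̂)(z/E)² = 0.76 × 0.24 × (1.960/0.06)² = 194.64
Round up: n = 195.

195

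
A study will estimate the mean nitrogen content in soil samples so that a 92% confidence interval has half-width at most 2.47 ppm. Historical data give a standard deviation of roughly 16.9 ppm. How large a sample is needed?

For a mean, the margin of error is E = z·σ/√n, so n = (zσ/E)².
At 92% confidence, z = 1.751.
n = (1.751 × 16.9 / 2.47)² = 143.53
Round up: n = 144.

144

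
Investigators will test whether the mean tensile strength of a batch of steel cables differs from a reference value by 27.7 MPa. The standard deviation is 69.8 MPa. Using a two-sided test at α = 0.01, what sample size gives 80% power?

75

For a one-sample z-test, n = ((z_{α/2} + z_β)·σ/δ)².
z_{α/2} = 2.576 (two-sided α = 0.01); z_β = 0.842 (power 80% → β = 0.2).
n = (3.418 × 69.8 / 27.7)² = 74.18
Round up: n = 75.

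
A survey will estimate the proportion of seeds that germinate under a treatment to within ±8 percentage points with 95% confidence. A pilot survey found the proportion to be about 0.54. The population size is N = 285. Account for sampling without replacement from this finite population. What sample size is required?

99

For a proportion with margin E = 0.08 at 95% confidence, z = 1.960.
n = p̂(1−p̂)(z/E)² = 0.54 × 0.46 × (1.960/0.08)² = 149.10 — call this n₀.
Finite-population correction with N = 285: n = n₀ / (1 + (n₀−1)/N) = 149.10 / 1.52 = 98.09
Round up: n = 99.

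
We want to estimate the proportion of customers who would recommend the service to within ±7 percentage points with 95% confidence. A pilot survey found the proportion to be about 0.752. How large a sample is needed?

147

For a proportion with margin E = 0.07 at 95% confidence, z = 1.960.
n = p̂(1−p̂)(z/E)² = 0.752 × 0.248 × (1.960/0.07)² = 146.21
Round up: n = 147.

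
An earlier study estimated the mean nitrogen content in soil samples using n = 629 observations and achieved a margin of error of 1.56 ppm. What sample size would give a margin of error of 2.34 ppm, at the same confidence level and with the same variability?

280

Margin of error scales as 1/√n, so n₂ = n₁·(E₁/E₂)².
n₂ = 629 × (1.56/2.34)² = 629 × 0.4444 = 279.53
Round up: n₂ = 280.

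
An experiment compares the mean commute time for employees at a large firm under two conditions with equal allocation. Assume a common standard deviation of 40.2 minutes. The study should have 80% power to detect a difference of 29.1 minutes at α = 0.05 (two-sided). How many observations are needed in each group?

30 per group

For two equal groups, n per group = 2·((z_{α/2} + z_β)·σ/δ)².
z_{α/2} = 1.960; z_β = 0.842 (power 80%).
n = 2 × (2.802 × 40.2 / 29.1)² = 2 × 14.98 = 29.96
Round up: n = 30 per group.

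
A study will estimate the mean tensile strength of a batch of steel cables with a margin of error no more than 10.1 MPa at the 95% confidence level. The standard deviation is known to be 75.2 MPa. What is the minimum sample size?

For a mean, the margin of error is E = z·σ/√n, so n = (zσ/E)².
At 95% confidence, z = 1.960.
n = (1.960 × 75.2 / 10.1)² = 212.96
Round up: n = 213.

213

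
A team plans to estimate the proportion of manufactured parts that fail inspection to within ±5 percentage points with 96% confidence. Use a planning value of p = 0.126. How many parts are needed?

For a proportion with margin E = 0.05 at 96% confidence, z = 2.054.
n = p̂(1−p̂)(z/E)² = 0.126 × 0.874 × (2.054/0.05)² = 185.84
Round up: n = 186.

186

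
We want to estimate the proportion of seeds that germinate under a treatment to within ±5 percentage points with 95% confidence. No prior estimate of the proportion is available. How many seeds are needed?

For a proportion with margin E = 0.05 at 95% confidence, z = 1.960.
With no prior estimate, use p = 0.5, which maximizes p(1−p) at 0.25.
n = 0.25 × (z/E)² = 0.25 × (1.960/0.05)² = 384.16
Round up: n = 385.

385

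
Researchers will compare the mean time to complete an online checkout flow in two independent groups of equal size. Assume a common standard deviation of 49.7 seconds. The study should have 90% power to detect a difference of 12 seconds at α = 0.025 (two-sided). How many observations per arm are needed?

426 per group

For two equal groups, n per group = 2·((z_{α/2} + z_β)·σ/δ)².
z_{α/2} = 2.241; z_β = 1.282 (power 90%).
n = 2 × (3.523 × 49.7 / 12)² = 2 × 212.90 = 425.80
Round up: n = 426 per group.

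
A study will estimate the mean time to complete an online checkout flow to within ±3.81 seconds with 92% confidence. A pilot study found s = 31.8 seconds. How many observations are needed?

214

For a mean, the margin of error is E = z·σ/√n, so n = (zσ/E)².
At 92% confidence, z = 1.751.
n = (1.751 × 31.8 / 3.81)² = 213.59
Round up: n = 214.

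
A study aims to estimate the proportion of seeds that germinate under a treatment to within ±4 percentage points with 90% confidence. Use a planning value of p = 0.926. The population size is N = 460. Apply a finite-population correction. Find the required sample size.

For a proportion with margin E = 0.04 at 90% confidence, z = 1.645.
n = p̂(1−p̂)(z/E)² = 0.926 × 0.074 × (1.645/0.04)² = 115.89 — call this n₀.
Finite-population correction with N = 460: n = n₀ / (1 + (n₀−1)/N) = 115.89 / 1.25 = 92.71
Round up: n = 93.

n = 93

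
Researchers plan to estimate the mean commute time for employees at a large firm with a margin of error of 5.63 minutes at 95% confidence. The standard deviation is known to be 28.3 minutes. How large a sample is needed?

For a mean, the margin of error is E = z·σ/√n, so n = (zσ/E)².
At 95% confidence, z = 1.960.
n = (1.960 × 28.3 / 5.63)² = 97.07
Round up: n = 98.

n = 98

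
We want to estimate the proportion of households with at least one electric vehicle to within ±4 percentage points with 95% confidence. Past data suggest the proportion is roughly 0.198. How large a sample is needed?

For a proportion with margin E = 0.04 at 95% confidence, z = 1.960.
n = p̂(1−p̂)(z/E)² = 0.198 × 0.802 × (1.960/0.04)² = 381.27
Round up: n = 382.

382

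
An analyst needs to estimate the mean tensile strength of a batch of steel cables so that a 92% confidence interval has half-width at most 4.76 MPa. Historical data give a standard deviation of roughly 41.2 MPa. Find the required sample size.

For a mean, the margin of error is E = z·σ/√n, so n = (zσ/E)².
At 92% confidence, z = 1.751.
n = (1.751 × 41.2 / 4.76)² = 229.70
Round up: n = 230.

n = 230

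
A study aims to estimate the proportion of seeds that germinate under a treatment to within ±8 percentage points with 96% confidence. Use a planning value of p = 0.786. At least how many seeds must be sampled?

n = 111

For a proportion with margin E = 0.08 at 96% confidence, z = 2.054.
n = p̂(1−p̂)(z/E)² = 0.786 × 0.214 × (2.054/0.08)² = 110.88
Round up: n = 111.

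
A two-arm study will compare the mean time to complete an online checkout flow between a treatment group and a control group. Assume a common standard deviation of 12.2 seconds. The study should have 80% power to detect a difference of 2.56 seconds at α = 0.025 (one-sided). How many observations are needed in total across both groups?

For two equal groups, n per group = 2·((z_α + z_β)·σ/δ)².
z_α = 1.960; z_β = 0.842 (power 80%).
n = 2 × (2.802 × 12.2 / 2.56)² = 2 × 178.31 = 356.62
Round up: n = 357 per group.
Total across both groups: 2 × 357 = 714.

714 total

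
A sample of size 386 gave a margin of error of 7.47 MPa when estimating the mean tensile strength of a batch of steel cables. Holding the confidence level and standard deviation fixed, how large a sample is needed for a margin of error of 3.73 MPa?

1549

Margin of error scales as 1/√n, so n₂ = n₁·(E₁/E₂)².
n₂ = 386 × (7.47/3.73)² = 386 × 4.011 = 1548.25
Round up: n₂ = 1549.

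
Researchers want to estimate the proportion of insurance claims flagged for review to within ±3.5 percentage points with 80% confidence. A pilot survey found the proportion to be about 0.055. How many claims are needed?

For a proportion with margin E = 0.035 at 80% confidence, z = 1.282.
n = p̂(1−p̂)(z/E)² = 0.055 × 0.945 × (1.282/0.035)² = 69.73
Round up: n = 70.

70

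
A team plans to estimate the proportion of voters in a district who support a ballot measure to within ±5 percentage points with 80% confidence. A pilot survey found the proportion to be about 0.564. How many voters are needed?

162

For a proportion with margin E = 0.05 at 80% confidence, z = 1.282.
n = p̂(1−p̂)(z/E)² = 0.564 × 0.436 × (1.282/0.05)² = 161.66
Round up: n = 162.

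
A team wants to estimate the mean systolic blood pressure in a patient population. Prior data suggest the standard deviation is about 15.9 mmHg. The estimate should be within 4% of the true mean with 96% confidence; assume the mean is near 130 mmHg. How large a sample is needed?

40

For a mean, the margin of error is E = z·σ/√n, so n = (zσ/E)².
At 96% confidence, z = 2.054.
E = 4% of 130 = 5.2 mmHg.
n = (2.054 × 15.9 / 5.2)² = 39.44
Round up: n = 40.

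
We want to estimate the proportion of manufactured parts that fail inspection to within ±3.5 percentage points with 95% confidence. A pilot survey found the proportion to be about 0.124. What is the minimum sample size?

For a proportion with margin E = 0.035 at 95% confidence, z = 1.960.
n = p̂(1−p̂)(z/E)² = 0.124 × 0.876 × (1.960/0.035)² = 340.64
Round up: n = 341.

n = 341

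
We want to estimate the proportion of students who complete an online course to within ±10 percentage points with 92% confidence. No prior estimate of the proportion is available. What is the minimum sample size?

77

For a proportion with margin E = 0.1 at 92% confidence, z = 1.751.
With no prior estimate, use p = 0.5, which maximizes p(1−p) at 0.25.
n = 0.25 × (z/E)² = 0.25 × (1.751/0.1)² = 76.65
Round up: n = 77.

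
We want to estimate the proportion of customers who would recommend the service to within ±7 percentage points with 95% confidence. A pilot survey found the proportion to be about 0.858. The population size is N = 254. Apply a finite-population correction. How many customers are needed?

For a proportion with margin E = 0.07 at 95% confidence, z = 1.960.
n = p̂(1−p̂)(z/E)² = 0.858 × 0.142 × (1.960/0.07)² = 95.52 — call this n₀.
Finite-population correction with N = 254: n = n₀ / (1 + (n₀−1)/N) = 95.52 / 1.372 = 69.62
Round up: n = 70.

70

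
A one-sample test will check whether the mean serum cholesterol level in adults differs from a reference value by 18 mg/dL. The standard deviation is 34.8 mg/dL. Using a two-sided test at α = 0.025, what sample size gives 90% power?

For a one-sample z-test, n = ((z_{α/2} + z_β)·σ/δ)².
z_{α/2} = 2.241 (two-sided α = 0.025); z_β = 1.282 (power 90% → β = 0.1).
n = (3.523 × 34.8 / 18)² = 46.39
Round up: n = 47.

47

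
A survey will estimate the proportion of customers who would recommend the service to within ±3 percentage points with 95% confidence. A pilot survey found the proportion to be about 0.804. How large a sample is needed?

673

For a proportion with margin E = 0.03 at 95% confidence, z = 1.960.
n = p̂(1−p̂)(z/E)² = 0.804 × 0.196 × (1.960/0.03)² = 672.64
Round up: n = 673.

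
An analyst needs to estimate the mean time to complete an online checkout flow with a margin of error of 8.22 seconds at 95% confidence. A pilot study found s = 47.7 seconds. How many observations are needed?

130

For a mean, the margin of error is E = z·σ/√n, so n = (zσ/E)².
At 95% confidence, z = 1.960.
n = (1.960 × 47.7 / 8.22)² = 129.36
Round up: n = 130.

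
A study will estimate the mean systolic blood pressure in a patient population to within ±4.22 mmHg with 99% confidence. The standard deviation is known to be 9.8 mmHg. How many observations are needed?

For a mean, the margin of error is E = z·σ/√n, so n = (zσ/E)².
At 99% confidence, z = 2.576.
n = (2.576 × 9.8 / 4.22)² = 35.79
Round up: n = 36.

36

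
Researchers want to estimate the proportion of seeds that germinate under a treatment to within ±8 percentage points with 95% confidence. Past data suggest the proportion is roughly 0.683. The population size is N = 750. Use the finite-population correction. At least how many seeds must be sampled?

For a proportion with margin E = 0.08 at 95% confidence, z = 1.960.
n = p̂(1−p̂)(z/E)² = 0.683 × 0.317 × (1.960/0.08)² = 129.96 — call this n₀.
Finite-population correction with N = 750: n = n₀ / (1 + (n₀−1)/N) = 129.96 / 1.172 = 110.89
Round up: n = 111.

111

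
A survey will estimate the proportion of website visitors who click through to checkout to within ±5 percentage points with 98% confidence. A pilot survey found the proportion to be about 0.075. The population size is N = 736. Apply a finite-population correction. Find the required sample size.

For a proportion with margin E = 0.05 at 98% confidence, z = 2.326.
n = p̂(1−p̂)(z/E)² = 0.075 × 0.925 × (2.326/0.05)² = 150.14 — call this n₀.
Finite-population correction with N = 736: n = n₀ / (1 + (n₀−1)/N) = 150.14 / 1.203 = 124.80
Round up: n = 125.

n = 125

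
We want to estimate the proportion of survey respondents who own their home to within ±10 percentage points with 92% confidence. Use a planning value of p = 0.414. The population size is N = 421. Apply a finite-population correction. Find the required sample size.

For a proportion with margin E = 0.1 at 92% confidence, z = 1.751.
n = p̂(1−p̂)(z/E)² = 0.414 × 0.586 × (1.751/0.1)² = 74.38 — call this n₀.
Finite-population correction with N = 421: n = n₀ / (1 + (n₀−1)/N) = 74.38 / 1.174 = 63.36
Round up: n = 64.

n = 64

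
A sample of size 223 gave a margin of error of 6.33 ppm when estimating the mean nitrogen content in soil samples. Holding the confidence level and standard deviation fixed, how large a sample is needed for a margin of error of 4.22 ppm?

Margin of error scales as 1/√n, so n₂ = n₁·(E₁/E₂)².
n₂ = 223 × (6.33/4.22)² = 223 × 2.25 = 501.75
Round up: n₂ = 502.

n = 502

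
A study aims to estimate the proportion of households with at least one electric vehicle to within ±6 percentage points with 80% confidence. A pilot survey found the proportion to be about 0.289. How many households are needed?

94

For a proportion with margin E = 0.06 at 80% confidence, z = 1.282.
n = p̂(1−p̂)(z/E)² = 0.289 × 0.711 × (1.282/0.06)² = 93.81
Round up: n = 94.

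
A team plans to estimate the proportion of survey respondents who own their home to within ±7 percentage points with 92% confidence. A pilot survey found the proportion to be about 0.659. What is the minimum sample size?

n = 141

For a proportion with margin E = 0.07 at 92% confidence, z = 1.751.
n = p̂(1−p̂)(z/E)² = 0.659 × 0.341 × (1.751/0.07)² = 140.61
Round up: n = 141.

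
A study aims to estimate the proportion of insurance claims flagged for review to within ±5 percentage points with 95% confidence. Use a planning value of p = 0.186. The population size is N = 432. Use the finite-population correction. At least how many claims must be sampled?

152

For a proportion with margin E = 0.05 at 95% confidence, z = 1.960.
n = p̂(1−p̂)(z/E)² = 0.186 × 0.814 × (1.960/0.05)² = 232.65 — call this n₀.
Finite-population correction with N = 432: n = n₀ / (1 + (n₀−1)/N) = 232.65 / 1.536 = 151.46
Round up: n = 152.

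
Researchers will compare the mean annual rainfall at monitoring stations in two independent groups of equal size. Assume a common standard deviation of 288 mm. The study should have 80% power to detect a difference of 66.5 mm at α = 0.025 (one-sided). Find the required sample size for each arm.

295 per group

For two equal groups, n per group = 2·((z_α + z_β)·σ/δ)².
z_α = 1.960; z_β = 0.842 (power 80%).
n = 2 × (2.802 × 288 / 66.5)² = 2 × 147.26 = 294.52
Round up: n = 295 per group.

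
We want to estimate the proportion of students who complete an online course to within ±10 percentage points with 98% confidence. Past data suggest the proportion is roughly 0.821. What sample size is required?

For a proportion with margin E = 0.1 at 98% confidence, z = 2.326.
n = p̂(1−p̂)(z/E)² = 0.821 × 0.179 × (2.326/0.1)² = 79.51
Round up: n = 80.

80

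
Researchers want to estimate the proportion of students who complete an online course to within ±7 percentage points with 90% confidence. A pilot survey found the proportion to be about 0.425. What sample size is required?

For a proportion with margin E = 0.07 at 90% confidence, z = 1.645.
n = p̂(1−p̂)(z/E)² = 0.425 × 0.575 × (1.645/0.07)² = 134.96
Round up: n = 135.

135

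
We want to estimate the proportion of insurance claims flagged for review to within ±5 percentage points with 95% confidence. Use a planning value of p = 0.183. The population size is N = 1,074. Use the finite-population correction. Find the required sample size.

190

For a proportion with margin E = 0.05 at 95% confidence, z = 1.960.
n = p̂(1−p̂)(z/E)² = 0.183 × 0.817 × (1.960/0.05)² = 229.74 — call this n₀.
Finite-population correction with N = 1,074: n = n₀ / (1 + (n₀−1)/N) = 229.74 / 1.213 = 189.40
Round up: n = 190.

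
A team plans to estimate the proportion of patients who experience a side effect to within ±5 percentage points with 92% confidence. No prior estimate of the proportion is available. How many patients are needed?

n = 307

For a proportion with margin E = 0.05 at 92% confidence, z = 1.751.
With no prior estimate, use p = 0.5, which maximizes p(1−p) at 0.25.
n = 0.25 × (z/E)² = 0.25 × (1.751/0.05)² = 306.60
Round up: n = 307.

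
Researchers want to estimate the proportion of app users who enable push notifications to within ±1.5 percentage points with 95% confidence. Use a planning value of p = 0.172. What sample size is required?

For a proportion with margin E = 0.015 at 95% confidence, z = 1.960.
n = p̂(1−p̂)(z/E)² = 0.172 × 0.828 × (1.960/0.015)² = 2431.58
Round up: n = 2432.

2432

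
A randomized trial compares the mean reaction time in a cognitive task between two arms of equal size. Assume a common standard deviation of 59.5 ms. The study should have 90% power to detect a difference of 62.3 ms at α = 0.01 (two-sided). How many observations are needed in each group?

For two equal groups, n per group = 2·((z_{α/2} + z_β)·σ/δ)².
z_{α/2} = 2.576; z_β = 1.282 (power 90%).
n = 2 × (3.858 × 59.5 / 62.3)² = 2 × 13.58 = 27.16
Round up: n = 28 per group.

28 per group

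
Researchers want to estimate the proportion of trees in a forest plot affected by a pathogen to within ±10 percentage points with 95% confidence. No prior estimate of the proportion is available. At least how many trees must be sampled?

For a proportion with margin E = 0.1 at 95% confidence, z = 1.960.
With no prior estimate, use p = 0.5, which maximizes p(1−p) at 0.25.
n = 0.25 × (z/E)² = 0.25 × (1.960/0.1)² = 96.04
Round up: n = 97.

97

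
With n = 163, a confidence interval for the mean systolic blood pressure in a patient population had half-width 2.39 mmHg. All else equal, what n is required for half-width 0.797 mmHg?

Margin of error scales as 1/√n, so n₂ = n₁·(E₁/E₂)².
n₂ = 163 × (2.39/0.797)² = 163 × 8.992 = 1465.70
Round up: n₂ = 1466.

n = 1466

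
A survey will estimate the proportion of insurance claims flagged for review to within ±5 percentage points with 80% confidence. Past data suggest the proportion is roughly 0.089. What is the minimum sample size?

54

For a proportion with margin E = 0.05 at 80% confidence, z = 1.282.
n = p̂(1−p̂)(z/E)² = 0.089 × 0.911 × (1.282/0.05)² = 53.30
Round up: n = 54.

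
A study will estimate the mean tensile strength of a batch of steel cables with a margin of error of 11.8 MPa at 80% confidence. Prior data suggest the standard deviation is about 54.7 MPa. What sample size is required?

For a mean, the margin of error is E = z·σ/√n, so n = (zσ/E)².
At 80% confidence, z = 1.282.
n = (1.282 × 54.7 / 11.8)² = 35.32
Round up: n = 36.

36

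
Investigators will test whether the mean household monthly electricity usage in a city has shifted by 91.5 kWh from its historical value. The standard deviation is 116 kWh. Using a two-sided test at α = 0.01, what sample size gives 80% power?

For a one-sample z-test, n = ((z_{α/2} + z_β)·σ/δ)².
z_{α/2} = 2.576 (two-sided α = 0.01); z_β = 0.842 (power 80% → β = 0.2).
n = (3.418 × 116 / 91.5)² = 18.78
Round up: n = 19.

19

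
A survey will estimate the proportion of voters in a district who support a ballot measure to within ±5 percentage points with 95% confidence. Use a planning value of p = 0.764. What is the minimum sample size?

278

For a proportion with margin E = 0.05 at 95% confidence, z = 1.960.
n = p̂(1−p̂)(z/E)² = 0.764 × 0.236 × (1.960/0.05)² = 277.06
Round up: n = 278.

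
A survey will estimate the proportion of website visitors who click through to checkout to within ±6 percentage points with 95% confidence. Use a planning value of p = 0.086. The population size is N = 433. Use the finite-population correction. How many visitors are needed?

For a proportion with margin E = 0.06 at 95% confidence, z = 1.960.
n = p̂(1−p̂)(z/E)² = 0.086 × 0.914 × (1.960/0.06)² = 83.88 — call this n₀.
Finite-population correction with N = 433: n = n₀ / (1 + (n₀−1)/N) = 83.88 / 1.191 = 70.43
Round up: n = 71.

n = 71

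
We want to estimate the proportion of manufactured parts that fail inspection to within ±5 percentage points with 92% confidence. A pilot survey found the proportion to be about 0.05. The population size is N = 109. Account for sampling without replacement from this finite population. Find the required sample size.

39

For a proportion with margin E = 0.05 at 92% confidence, z = 1.751.
n = p̂(1−p̂)(z/E)² = 0.05 × 0.95 × (1.751/0.05)² = 58.25 — call this n₀.
Finite-population correction with N = 109: n = n₀ / (1 + (n₀−1)/N) = 58.25 / 1.525 = 38.20
Round up: n = 39.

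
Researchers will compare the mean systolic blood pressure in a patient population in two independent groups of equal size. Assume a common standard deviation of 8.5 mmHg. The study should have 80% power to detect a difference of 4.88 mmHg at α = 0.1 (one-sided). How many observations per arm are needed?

For two equal groups, n per group = 2·((z_α + z_β)·σ/δ)².
z_α = 1.282; z_β = 0.842 (power 80%).
n = 2 × (2.124 × 8.5 / 4.88)² = 2 × 13.69 = 27.38
Round up: n = 28 per group.

28 per group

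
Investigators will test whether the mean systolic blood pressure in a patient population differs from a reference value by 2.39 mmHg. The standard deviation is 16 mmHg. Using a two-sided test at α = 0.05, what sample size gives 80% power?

For a one-sample z-test, n = ((z_{α/2} + z_β)·σ/δ)².
z_{α/2} = 1.960 (two-sided α = 0.05); z_β = 0.842 (power 80% → β = 0.2).
n = (2.802 × 16 / 2.39)² = 351.87
Round up: n = 352.

n = 352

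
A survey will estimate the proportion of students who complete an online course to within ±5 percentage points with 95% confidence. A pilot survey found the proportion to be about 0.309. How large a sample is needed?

329

For a proportion with margin E = 0.05 at 95% confidence, z = 1.960.
n = p̂(1−p̂)(z/E)² = 0.309 × 0.691 × (1.960/0.05)² = 328.10
Round up: n = 329.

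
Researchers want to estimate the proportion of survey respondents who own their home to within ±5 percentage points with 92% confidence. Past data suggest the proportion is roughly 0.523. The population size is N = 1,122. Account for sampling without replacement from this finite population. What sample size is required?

n = 241

For a proportion with margin E = 0.05 at 92% confidence, z = 1.751.
n = p̂(1−p̂)(z/E)² = 0.523 × 0.477 × (1.751/0.05)² = 305.95 — call this n₀.
Finite-population correction with N = 1,122: n = n₀ / (1 + (n₀−1)/N) = 305.95 / 1.272 = 240.53
Round up: n = 241.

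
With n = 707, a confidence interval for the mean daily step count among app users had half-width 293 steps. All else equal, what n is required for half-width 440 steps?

314

Margin of error scales as 1/√n, so n₂ = n₁·(E₁/E₂)².
n₂ = 707 × (293/440)² = 707 × 0.4434 = 313.48
Round up: n₂ = 314.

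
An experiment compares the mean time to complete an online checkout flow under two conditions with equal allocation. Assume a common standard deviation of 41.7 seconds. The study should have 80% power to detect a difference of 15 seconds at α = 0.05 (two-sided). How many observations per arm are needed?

122 per group

For two equal groups, n per group = 2·((z_{α/2} + z_β)·σ/δ)².
z_{α/2} = 1.960; z_β = 0.842 (power 80%).
n = 2 × (2.802 × 41.7 / 15)² = 2 × 60.68 = 121.36
Round up: n = 122 per group.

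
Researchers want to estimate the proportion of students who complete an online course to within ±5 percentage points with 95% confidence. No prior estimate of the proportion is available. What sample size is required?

For a proportion with margin E = 0.05 at 95% confidence, z = 1.960.
With no prior estimate, use p = 0.5, which maximizes p(1−p) at 0.25.
n = 0.25 × (z/E)² = 0.25 × (1.960/0.05)² = 384.16
Round up: n = 385.

385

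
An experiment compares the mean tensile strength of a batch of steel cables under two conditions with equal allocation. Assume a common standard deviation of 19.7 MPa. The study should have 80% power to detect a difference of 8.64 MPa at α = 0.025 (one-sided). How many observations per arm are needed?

For two equal groups, n per group = 2·((z_α + z_β)·σ/δ)².
z_α = 1.960; z_β = 0.842 (power 80%).
n = 2 × (2.802 × 19.7 / 8.64)² = 2 × 40.82 = 81.64
Round up: n = 82 per group.

82 per group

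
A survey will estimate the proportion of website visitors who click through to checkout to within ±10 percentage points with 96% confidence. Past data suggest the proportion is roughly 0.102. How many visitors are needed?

39

For a proportion with margin E = 0.1 at 96% confidence, z = 2.054.
n = p̂(1−p̂)(z/E)² = 0.102 × 0.898 × (2.054/0.1)² = 38.64
Round up: n = 39.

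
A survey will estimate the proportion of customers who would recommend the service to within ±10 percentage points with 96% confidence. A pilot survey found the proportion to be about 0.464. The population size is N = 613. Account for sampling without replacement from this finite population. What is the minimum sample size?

n = 90

For a proportion with margin E = 0.1 at 96% confidence, z = 2.054.
n = p̂(1−p̂)(z/E)² = 0.464 × 0.536 × (2.054/0.1)² = 104.93 — call this n₀.
Finite-population correction with N = 613: n = n₀ / (1 + (n₀−1)/N) = 104.93 / 1.17 = 89.68
Round up: n = 90.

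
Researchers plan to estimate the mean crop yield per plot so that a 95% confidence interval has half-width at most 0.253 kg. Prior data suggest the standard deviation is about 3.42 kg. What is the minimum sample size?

702

For a mean, the margin of error is E = z·σ/√n, so n = (zσ/E)².
At 95% confidence, z = 1.960.
n = (1.960 × 3.42 / 0.253)² = 701.98
Round up: n = 702.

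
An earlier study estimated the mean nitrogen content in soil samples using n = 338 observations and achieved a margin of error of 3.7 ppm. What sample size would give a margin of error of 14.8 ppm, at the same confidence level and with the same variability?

22

Margin of error scales as 1/√n, so n₂ = n₁·(E₁/E₂)².
n₂ = 338 × (3.7/14.8)² = 338 × 0.0625 = 21.12
Round up: n₂ = 22.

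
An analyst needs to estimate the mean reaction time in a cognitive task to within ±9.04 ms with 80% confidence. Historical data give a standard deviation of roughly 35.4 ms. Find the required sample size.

26

For a mean, the margin of error is E = z·σ/√n, so n = (zσ/E)².
At 80% confidence, z = 1.282.
n = (1.282 × 35.4 / 9.04)² = 25.20
Round up: n = 26.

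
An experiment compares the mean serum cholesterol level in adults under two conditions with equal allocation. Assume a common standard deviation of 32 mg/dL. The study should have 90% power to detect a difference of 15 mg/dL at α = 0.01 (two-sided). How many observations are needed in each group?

For two equal groups, n per group = 2·((z_{α/2} + z_β)·σ/δ)².
z_{α/2} = 2.576; z_β = 1.282 (power 90%).
n = 2 × (3.858 × 32 / 15)² = 2 × 67.74 = 135.48
Round up: n = 136 per group.

136 per group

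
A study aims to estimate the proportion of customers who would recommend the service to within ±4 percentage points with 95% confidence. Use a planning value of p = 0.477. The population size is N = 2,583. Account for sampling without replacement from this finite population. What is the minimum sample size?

487

For a proportion with margin E = 0.04 at 95% confidence, z = 1.960.
n = p̂(1−p̂)(z/E)² = 0.477 × 0.523 × (1.960/0.04)² = 598.98 — call this n₀.
Finite-population correction with N = 2,583: n = n₀ / (1 + (n₀−1)/N) = 598.98 / 1.232 = 486.19
Round up: n = 487.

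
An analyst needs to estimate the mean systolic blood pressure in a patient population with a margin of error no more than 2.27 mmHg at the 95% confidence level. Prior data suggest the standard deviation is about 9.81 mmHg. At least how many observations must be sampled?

For a mean, the margin of error is E = z·σ/√n, so n = (zσ/E)².
At 95% confidence, z = 1.960.
n = (1.960 × 9.81 / 2.27)² = 71.75
Round up: n = 72.

n = 72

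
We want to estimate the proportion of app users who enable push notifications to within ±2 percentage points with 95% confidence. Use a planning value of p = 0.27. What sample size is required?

For a proportion with margin E = 0.02 at 95% confidence, z = 1.960.
n = p̂(1−p̂)(z/E)² = 0.27 × 0.73 × (1.960/0.02)² = 1892.95
Round up: n = 1893.

1893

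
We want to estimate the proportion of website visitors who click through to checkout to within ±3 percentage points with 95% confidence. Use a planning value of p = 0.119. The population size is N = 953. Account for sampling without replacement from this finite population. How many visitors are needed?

For a proportion with margin E = 0.03 at 95% confidence, z = 1.960.
n = p̂(1−p̂)(z/E)² = 0.119 × 0.881 × (1.960/0.03)² = 447.50 — call this n₀.
Finite-population correction with N = 953: n = n₀ / (1 + (n₀−1)/N) = 447.50 / 1.469 = 304.63
Round up: n = 305.

305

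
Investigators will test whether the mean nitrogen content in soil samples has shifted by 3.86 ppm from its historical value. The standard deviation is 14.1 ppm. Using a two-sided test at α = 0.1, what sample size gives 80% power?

For a one-sample z-test, n = ((z_{α/2} + z_β)·σ/δ)².
z_{α/2} = 1.645 (two-sided α = 0.1); z_β = 0.842 (power 80% → β = 0.2).
n = (2.487 × 14.1 / 3.86)² = 82.53
Round up: n = 83.

n = 83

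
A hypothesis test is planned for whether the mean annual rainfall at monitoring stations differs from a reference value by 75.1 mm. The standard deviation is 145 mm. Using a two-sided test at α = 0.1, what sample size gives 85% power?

For a one-sample z-test, n = ((z_{α/2} + z_β)·σ/δ)².
z_{α/2} = 1.645 (two-sided α = 0.1); z_β = 1.036 (power 85% → β = 0.15).
n = (2.681 × 145 / 75.1)² = 26.79
Round up: n = 27.

27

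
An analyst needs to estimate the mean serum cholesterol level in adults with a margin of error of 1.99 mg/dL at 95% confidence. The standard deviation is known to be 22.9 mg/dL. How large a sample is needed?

For a mean, the margin of error is E = z·σ/√n, so n = (zσ/E)².
At 95% confidence, z = 1.960.
n = (1.960 × 22.9 / 1.99)² = 508.72
Round up: n = 509.

509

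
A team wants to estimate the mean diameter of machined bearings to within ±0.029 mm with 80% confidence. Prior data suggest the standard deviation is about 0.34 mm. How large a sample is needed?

226

For a mean, the margin of error is E = z·σ/√n, so n = (zσ/E)².
At 80% confidence, z = 1.282.
n = (1.282 × 0.34 / 0.029)² = 225.91
Round up: n = 226.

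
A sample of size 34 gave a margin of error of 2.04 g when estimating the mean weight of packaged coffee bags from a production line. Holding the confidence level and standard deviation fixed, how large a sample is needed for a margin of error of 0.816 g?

Margin of error scales as 1/√n, so n₂ = n₁·(E₁/E₂)².
n₂ = 34 × (2.04/0.816)² = 34 × 6.25 = 212.50
Round up: n₂ = 213.

n = 213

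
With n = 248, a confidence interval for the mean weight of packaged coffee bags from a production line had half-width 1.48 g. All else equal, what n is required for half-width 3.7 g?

40

Margin of error scales as 1/√n, so n₂ = n₁·(E₁/E₂)².
n₂ = 248 × (1.48/3.7)² = 248 × 0.16 = 39.68
Round up: n₂ = 40.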